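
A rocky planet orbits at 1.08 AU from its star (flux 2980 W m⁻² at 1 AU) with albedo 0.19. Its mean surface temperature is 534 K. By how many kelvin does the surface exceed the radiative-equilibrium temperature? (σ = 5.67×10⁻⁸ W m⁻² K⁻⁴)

S = 2980/1.08² = 2555 W m⁻².
T_eq = [S(1−A)/(4σ)]^(1/4) = [2555×0.81/(4×5.67×10⁻⁸)]^(1/4) = 309.1 K.
ΔT = T_surf − T_eq = 534 − 309.1.

ΔT ≈ 224.9 K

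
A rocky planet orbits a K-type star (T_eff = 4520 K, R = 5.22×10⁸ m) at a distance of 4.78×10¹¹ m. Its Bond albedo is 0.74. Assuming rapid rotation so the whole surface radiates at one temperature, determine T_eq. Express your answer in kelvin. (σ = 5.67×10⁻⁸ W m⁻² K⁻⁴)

L = 4πR_⋆²σT_⋆⁴ = 4π(5.22×10⁸)² × 5.67×10⁻⁸ × (4520)⁴ = 8.10×10²⁵ W.
S = L/(4πd²) = 28.2 W m⁻².
Energy balance: absorbed = emitted ⇒ πR²·S(1−A) = 4πR²·σT_eq⁴, so T_eq⁴ = S(1−A)/(4σ).
T_eq = [28.2 × 0.26 / (4 × 5.67×10⁻⁸)]^(1/4) = (3.24×10⁷)^(1/4) = 75.4 K.

T_eq ≈ 75.4 K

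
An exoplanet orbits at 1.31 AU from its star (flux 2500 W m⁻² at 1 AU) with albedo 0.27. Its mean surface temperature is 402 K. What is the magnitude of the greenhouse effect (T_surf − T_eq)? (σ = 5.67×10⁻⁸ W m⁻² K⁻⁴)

S = 2500/1.31² = 1457 W m⁻².
T_eq = [S(1−A)/(4σ)]^(1/4) = [1457×0.73/(4×5.67×10⁻⁸)]^(1/4) = 261.7 K.
ΔT = T_surf − T_eq = 402 − 261.7.

ΔT ≈ 140.3 K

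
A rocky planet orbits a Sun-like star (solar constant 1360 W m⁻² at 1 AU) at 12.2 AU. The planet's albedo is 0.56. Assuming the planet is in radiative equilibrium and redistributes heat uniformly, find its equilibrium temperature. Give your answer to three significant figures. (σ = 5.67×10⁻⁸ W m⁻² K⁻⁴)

T_eq ≈ 64.9 K

Flux at 12.2 AU: S = 1360/12.2² = 9.14 W m⁻².
Energy balance: absorbed = emitted ⇒ πR²·S(1−A) = 4πR²·σT_eq⁴, so T_eq⁴ = S(1−A)/(4σ).
T_eq = [9.14 × 0.44 / (4 × 5.67×10⁻⁸)]^(1/4) = (1.77×10⁷)^(1/4) = 64.9 K.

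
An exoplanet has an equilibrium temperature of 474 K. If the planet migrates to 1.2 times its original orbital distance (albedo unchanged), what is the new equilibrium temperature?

T_eq ∝ L^(1/4) · d^(−1/2).
T′ = 474 / 1.2^(1/2) = 433 K.

T_eq ≈ 433 K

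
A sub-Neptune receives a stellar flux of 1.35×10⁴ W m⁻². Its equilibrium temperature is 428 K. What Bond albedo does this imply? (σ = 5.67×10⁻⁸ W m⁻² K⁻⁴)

A ≈ 0.44

From T_eq⁴ = S(1−A)/(4σ): 1−A = 4σT_eq⁴/S.
1−A = 4 × 5.67×10⁻⁸ × (428)⁴ / 1.35×10⁴ = 0.564.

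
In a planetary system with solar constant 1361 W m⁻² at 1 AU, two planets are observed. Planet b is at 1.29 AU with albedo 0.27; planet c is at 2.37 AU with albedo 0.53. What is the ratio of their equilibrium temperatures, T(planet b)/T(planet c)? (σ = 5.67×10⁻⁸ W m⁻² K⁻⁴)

T₁/T₂ ≈ 1.513

T_eq = [S₀(1−A)/(4σd²)]^(1/4), so T ∝ (1−A)^(1/4) / √d.
T₁ = [1361×0.73/(4×5.67×10⁻⁸×1.29²)]^(1/4) = 226.51 K.
T₂ = [1361×0.47/(4×5.67×10⁻⁸×2.37²)]^(1/4) = 149.69 K.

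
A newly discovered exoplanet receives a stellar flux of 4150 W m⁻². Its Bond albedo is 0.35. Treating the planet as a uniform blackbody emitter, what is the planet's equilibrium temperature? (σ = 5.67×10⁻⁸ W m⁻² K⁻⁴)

Energy balance: absorbed = emitted ⇒ πR²·S(1−A) = 4πR²·σT_eq⁴, so T_eq⁴ = S(1−A)/(4σ).
T_eq = [4150 × 0.65 / (4 × 5.67×10⁻⁸)]^(1/4) = (1.19×10¹⁰)^(1/4) = 330 K.

T_eq ≈ 330 K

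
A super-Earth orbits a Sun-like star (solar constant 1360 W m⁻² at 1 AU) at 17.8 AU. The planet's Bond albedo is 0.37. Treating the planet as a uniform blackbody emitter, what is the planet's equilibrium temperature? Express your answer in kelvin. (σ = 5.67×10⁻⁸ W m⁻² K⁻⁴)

T_eq ≈ 58.8 K

Flux at 17.8 AU: S = 1360/17.8² = 4.29 W m⁻².
Energy balance: absorbed = emitted ⇒ πR²·S(1−A) = 4πR²·σT_eq⁴, so T_eq⁴ = S(1−A)/(4σ).
T_eq = [4.29 × 0.63 / (4 × 5.67×10⁻⁸)]^(1/4) = (1.19×10⁷)^(1/4) = 58.8 K.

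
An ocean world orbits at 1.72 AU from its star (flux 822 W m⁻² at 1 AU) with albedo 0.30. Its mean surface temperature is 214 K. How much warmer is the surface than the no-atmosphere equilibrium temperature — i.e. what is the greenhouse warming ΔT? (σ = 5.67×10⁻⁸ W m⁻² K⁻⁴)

S = 822/1.72² = 277.9 W m⁻².
T_eq = [S(1−A)/(4σ)]^(1/4) = [277.9×0.70/(4×5.67×10⁻⁸)]^(1/4) = 171.1 K.
ΔT = T_surf − T_eq = 214 − 171.1.

ΔT ≈ 42.9 K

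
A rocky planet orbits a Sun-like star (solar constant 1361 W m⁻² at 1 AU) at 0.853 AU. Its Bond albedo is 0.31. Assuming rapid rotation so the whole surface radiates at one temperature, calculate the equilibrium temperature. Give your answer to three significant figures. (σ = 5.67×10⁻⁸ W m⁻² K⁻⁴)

T_eq ≈ 275 K

Flux at 0.853 AU: S = 1361/0.853² = 1870 W m⁻².
Energy balance: absorbed = emitted ⇒ πR²·S(1−A) = 4πR²·σT_eq⁴, so T_eq⁴ = S(1−A)/(4σ).
T_eq = [1870 × 0.69 / (4 × 5.67×10⁻⁸)]^(1/4) = (5.69×10⁹)^(1/4) = 275 K.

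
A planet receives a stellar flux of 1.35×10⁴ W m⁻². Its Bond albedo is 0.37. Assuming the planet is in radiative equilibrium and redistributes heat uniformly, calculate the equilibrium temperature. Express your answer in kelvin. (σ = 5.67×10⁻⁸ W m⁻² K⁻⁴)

Energy balance: absorbed = emitted ⇒ πR²·S(1−A) = 4πR²·σT_eq⁴, so T_eq⁴ = S(1−A)/(4σ).
T_eq = [1.35×10⁴ × 0.63 / (4 × 5.67×10⁻⁸)]^(1/4) = (3.75×10¹⁰)^(1/4) = 440 K.

T_eq ≈ 440 K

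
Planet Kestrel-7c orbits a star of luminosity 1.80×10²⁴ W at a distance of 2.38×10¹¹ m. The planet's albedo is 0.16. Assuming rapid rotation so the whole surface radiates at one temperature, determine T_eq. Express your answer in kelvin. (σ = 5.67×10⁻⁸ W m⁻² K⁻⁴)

Flux: S = L/(4πd²) = 1.80×10²⁴/(4π×(2.38×10¹¹)²) = 2.53 W m⁻².
Energy balance: absorbed = emitted ⇒ πR²·S(1−A) = 4πR²·σT_eq⁴, so T_eq⁴ = S(1−A)/(4σ).
T_eq = [2.53 × 0.84 / (4 × 5.67×10⁻⁸)]^(1/4) = (9.37×10⁶)^(1/4) = 55.3 K.

T_eq ≈ 55.3 K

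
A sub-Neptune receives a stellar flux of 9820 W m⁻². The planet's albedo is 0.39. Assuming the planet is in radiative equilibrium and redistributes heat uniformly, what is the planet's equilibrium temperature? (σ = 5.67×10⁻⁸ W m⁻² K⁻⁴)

Energy balance: absorbed = emitted ⇒ πR²·S(1−A) = 4πR²·σT_eq⁴, so T_eq⁴ = S(1−A)/(4σ).
T_eq = [9820 × 0.61 / (4 × 5.67×10⁻⁸)]^(1/4) = (2.64×10¹⁰)^(1/4) = 403 K.

T_eq ≈ 403 K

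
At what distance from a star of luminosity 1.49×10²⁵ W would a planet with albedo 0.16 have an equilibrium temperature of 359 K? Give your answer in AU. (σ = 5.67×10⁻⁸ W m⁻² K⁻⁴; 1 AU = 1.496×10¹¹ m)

From T_eq⁴ = L(1−A)/(16πσd²): d = √[L(1−A)/(16πσT_eq⁴)].
d = √[1.49×10²⁵ × 0.84 / (16π × 5.67×10⁻⁸ × (359)⁴)] = 1.63×10¹⁰ m = 0.109 AU.

d ≈ 0.109 AU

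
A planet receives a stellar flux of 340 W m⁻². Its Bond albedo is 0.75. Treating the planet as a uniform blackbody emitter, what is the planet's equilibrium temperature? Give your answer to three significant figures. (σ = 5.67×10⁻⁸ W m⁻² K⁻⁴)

T_eq ≈ 139 K

Energy balance: absorbed = emitted ⇒ πR²·S(1−A) = 4πR²·σT_eq⁴, so T_eq⁴ = S(1−A)/(4σ).
T_eq = [340 × 0.25 / (4 × 5.67×10⁻⁸)]^(1/4) = (3.75×10⁸)^(1/4) = 139 K.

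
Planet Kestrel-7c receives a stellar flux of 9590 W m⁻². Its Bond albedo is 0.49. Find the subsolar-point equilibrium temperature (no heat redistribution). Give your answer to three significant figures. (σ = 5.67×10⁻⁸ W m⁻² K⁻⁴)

At the subsolar point the surface absorbs S(1−A) and emits σT⁴ per unit area — no factor of 4, since only the local patch is in balance.
T = [9590 × 0.51 / 5.67×10⁻⁸]^(1/4) = (8.63×10¹⁰)^(1/4) = 542 K.

T_ss ≈ 542 K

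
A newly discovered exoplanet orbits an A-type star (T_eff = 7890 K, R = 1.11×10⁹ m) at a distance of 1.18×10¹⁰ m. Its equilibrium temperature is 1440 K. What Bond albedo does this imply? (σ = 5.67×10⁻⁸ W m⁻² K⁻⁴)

L = 4πR_⋆²σT_⋆⁴ = 4π(1.11×10⁹)² × 5.67×10⁻⁸ × (7890)⁴ = 3.40×10²⁷ W.
S = L/(4πd²) = 1.94×10⁶ W m⁻².
From T_eq⁴ = S(1−A)/(4σ): 1−A = 4σT_eq⁴/S.
1−A = 4 × 5.67×10⁻⁸ × (1440)⁴ / 1.94×10⁶ = 0.502.

A ≈ 0.50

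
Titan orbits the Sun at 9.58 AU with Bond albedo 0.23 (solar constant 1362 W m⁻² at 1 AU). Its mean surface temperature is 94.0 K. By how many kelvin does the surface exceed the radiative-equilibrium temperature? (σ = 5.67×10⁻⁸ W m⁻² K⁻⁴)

S = 1362/9.58² = 14.84 W m⁻².
T_eq = [S(1−A)/(4σ)]^(1/4) = [14.84×0.77/(4×5.67×10⁻⁸)]^(1/4) = 84.3 K.
ΔT = T_surf − T_eq = 94 − 84.3.

ΔT ≈ 9.7 K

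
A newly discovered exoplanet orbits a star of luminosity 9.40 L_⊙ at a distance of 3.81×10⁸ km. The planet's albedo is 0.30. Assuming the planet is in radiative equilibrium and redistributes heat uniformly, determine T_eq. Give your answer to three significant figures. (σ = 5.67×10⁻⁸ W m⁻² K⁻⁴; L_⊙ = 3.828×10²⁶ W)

d = 3.81×10⁸ km = 3.81×10¹¹ m.
L = 9.40 × 3.828×10²⁶ = 3.60×10²⁷ W.
Flux: S = L/(4πd²) = 3.60×10²⁷/(4π×(3.81×10¹¹)²) = 1970 W m⁻².
Energy balance: absorbed = emitted ⇒ πR²·S(1−A) = 4πR²·σT_eq⁴, so T_eq⁴ = S(1−A)/(4σ).
T_eq = [1970 × 0.70 / (4 × 5.67×10⁻⁸)]^(1/4) = (6.09×10⁹)^(1/4) = 279 K.

T_eq ≈ 279 K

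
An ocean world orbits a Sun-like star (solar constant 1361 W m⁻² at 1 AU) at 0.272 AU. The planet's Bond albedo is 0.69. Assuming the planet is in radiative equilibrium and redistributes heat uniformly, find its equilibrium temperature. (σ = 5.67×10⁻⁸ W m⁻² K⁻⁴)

Flux at 0.272 AU: S = 1361/0.272² = 1.84×10⁴ W m⁻².
Energy balance: absorbed = emitted ⇒ πR²·S(1−A) = 4πR²·σT_eq⁴, so T_eq⁴ = S(1−A)/(4σ).
T_eq = [1.84×10⁴ × 0.31 / (4 × 5.67×10⁻⁸)]^(1/4) = (2.51×10¹⁰)^(1/4) = 398 K.

T_eq ≈ 398 K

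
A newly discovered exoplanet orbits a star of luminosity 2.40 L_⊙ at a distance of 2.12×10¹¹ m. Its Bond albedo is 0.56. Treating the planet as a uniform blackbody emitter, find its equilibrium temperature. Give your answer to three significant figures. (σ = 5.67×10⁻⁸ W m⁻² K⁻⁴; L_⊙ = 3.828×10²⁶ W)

L = 2.40 × 3.828×10²⁶ = 9.19×10²⁶ W.
Flux: S = L/(4πd²) = 9.19×10²⁶/(4π×(2.12×10¹¹)²) = 1630 W m⁻².
Energy balance: absorbed = emitted ⇒ πR²·S(1−A) = 4πR²·σT_eq⁴, so T_eq⁴ = S(1−A)/(4σ).
T_eq = [1630 × 0.44 / (4 × 5.67×10⁻⁸)]^(1/4) = (3.16×10⁹)^(1/4) = 237 K.

T_eq ≈ 237 K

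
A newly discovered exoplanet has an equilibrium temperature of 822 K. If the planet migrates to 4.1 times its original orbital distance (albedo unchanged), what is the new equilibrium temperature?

T_eq ∝ L^(1/4) · d^(−1/2).
T′ = 822 / 4.1^(1/2) = 406 K.

T_eq ≈ 406 K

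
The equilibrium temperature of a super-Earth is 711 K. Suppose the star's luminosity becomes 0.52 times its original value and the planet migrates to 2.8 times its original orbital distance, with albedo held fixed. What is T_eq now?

T_eq ≈ 361 K

T_eq ∝ L^(1/4) · d^(−1/2).
T′ = 711 × 0.52^(1/4) / 2.8^(1/2) = 361 K.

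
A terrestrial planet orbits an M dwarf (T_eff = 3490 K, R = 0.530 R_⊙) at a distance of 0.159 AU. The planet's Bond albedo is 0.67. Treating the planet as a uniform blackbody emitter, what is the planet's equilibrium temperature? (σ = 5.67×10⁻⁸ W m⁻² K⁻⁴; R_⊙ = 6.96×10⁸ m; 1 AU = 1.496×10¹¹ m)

T_eq ≈ 233 K

R_⋆ = 0.530 × 6.96×10⁸ = 3.69×10⁸ m.
d = 0.159 AU = 2.38×10¹⁰ m.
L = 4πR_⋆²σT_⋆⁴ = 4π(3.69×10⁸)² × 5.67×10⁻⁸ × (3490)⁴ = 1.44×10²⁵ W.
S = L/(4πd²) = 2020 W m⁻².
Energy balance: absorbed = emitted ⇒ πR²·S(1−A) = 4πR²·σT_eq⁴, so T_eq⁴ = S(1−A)/(4σ).
T_eq = [2020 × 0.33 / (4 × 5.67×10⁻⁸)]^(1/4) = (2.94×10⁹)^(1/4) = 233 K.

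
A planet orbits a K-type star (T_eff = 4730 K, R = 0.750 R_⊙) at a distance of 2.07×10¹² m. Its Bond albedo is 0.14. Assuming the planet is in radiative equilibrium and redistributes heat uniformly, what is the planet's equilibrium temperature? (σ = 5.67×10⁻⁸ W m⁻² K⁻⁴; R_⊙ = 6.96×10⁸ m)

R_⋆ = 0.750 × 6.96×10⁸ = 5.22×10⁸ m.
L = 4πR_⋆²σT_⋆⁴ = 4π(5.22×10⁸)² × 5.67×10⁻⁸ × (4730)⁴ = 9.72×10²⁵ W.
S = L/(4πd²) = 1.80 W m⁻².
Energy balance: absorbed = emitted ⇒ πR²·S(1−A) = 4πR²·σT_eq⁴, so T_eq⁴ = S(1−A)/(4σ).
T_eq = [1.80 × 0.86 / (4 × 5.67×10⁻⁸)]^(1/4) = (6.84×10⁶)^(1/4) = 51.1 K.

T_eq ≈ 51.1 K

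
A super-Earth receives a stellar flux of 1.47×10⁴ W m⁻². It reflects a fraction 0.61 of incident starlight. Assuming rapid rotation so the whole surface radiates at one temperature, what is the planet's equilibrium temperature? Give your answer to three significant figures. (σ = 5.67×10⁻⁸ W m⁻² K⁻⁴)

Energy balance: absorbed = emitted ⇒ πR²·S(1−A) = 4πR²·σT_eq⁴, so T_eq⁴ = S(1−A)/(4σ).
T_eq = [1.47×10⁴ × 0.39 / (4 × 5.67×10⁻⁸)]^(1/4) = (2.53×10¹⁰)^(1/4) = 399 K.

T_eq ≈ 399 K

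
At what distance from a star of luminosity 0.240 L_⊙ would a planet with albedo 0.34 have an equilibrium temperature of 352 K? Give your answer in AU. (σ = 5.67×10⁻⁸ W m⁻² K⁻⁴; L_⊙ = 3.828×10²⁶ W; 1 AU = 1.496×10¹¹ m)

L = 0.240 × 3.828×10²⁶ = 9.19×10²⁵ W.
From T_eq⁴ = L(1−A)/(16πσd²): d = √[L(1−A)/(16πσT_eq⁴)].
d = √[9.19×10²⁵ × 0.66 / (16π × 5.67×10⁻⁸ × (352)⁴)] = 3.72×10¹⁰ m = 0.249 AU.

d ≈ 0.249 AU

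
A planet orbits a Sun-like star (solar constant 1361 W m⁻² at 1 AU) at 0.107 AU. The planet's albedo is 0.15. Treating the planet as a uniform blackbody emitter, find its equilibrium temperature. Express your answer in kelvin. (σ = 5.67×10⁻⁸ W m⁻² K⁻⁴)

T_eq ≈ 817 K

Flux at 0.107 AU: S = 1361/0.107² = 1.19×10⁵ W m⁻².
Energy balance: absorbed = emitted ⇒ πR²·S(1−A) = 4πR²·σT_eq⁴, so T_eq⁴ = S(1−A)/(4σ).
T_eq = [1.19×10⁵ × 0.85 / (4 × 5.67×10⁻⁸)]^(1/4) = (4.46×10¹¹)^(1/4) = 817 K.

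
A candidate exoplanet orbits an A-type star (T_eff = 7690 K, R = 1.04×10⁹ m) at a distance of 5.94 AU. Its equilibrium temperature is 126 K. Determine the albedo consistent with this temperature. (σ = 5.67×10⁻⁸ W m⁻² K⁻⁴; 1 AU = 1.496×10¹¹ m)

d = 5.94 AU = 8.89×10¹¹ m.
L = 4πR_⋆²σT_⋆⁴ = 4π(1.04×10⁹)² × 5.67×10⁻⁸ × (7690)⁴ = 2.70×10²⁷ W.
S = L/(4πd²) = 272 W m⁻².
From T_eq⁴ = S(1−A)/(4σ): 1−A = 4σT_eq⁴/S.
1−A = 4 × 5.67×10⁻⁸ × (126)⁴ / 272 = 0.210.

A ≈ 0.79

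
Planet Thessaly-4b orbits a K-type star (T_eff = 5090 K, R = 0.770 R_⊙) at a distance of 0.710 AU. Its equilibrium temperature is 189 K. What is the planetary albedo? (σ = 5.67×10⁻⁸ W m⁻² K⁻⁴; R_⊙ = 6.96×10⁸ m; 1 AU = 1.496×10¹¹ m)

A ≈ 0.70

R_⋆ = 0.770 × 6.96×10⁸ = 5.36×10⁸ m.
d = 0.710 AU = 1.06×10¹¹ m.
L = 4πR_⋆²σT_⋆⁴ = 4π(5.36×10⁸)² × 5.67×10⁻⁸ × (5090)⁴ = 1.37×10²⁶ W.
S = L/(4πd²) = 969 W m⁻².
From T_eq⁴ = S(1−A)/(4σ): 1−A = 4σT_eq⁴/S.
1−A = 4 × 5.67×10⁻⁸ × (189)⁴ / 969 = 0.299.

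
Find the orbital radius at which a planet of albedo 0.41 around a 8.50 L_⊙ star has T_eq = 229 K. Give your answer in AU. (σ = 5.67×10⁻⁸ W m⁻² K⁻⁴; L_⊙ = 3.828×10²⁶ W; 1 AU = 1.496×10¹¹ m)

d ≈ 3.31 AU

L = 8.50 × 3.828×10²⁶ = 3.25×10²⁷ W.
From T_eq⁴ = L(1−A)/(16πσd²): d = √[L(1−A)/(16πσT_eq⁴)].
d = √[3.25×10²⁷ × 0.59 / (16π × 5.67×10⁻⁸ × (229)⁴)] = 4.95×10¹¹ m = 3.31 AU.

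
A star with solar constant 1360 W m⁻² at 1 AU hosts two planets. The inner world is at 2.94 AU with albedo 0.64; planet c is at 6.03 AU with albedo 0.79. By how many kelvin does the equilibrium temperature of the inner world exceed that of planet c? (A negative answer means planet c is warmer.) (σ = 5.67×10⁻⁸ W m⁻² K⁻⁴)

T_eq = [S₀(1−A)/(4σd²)]^(1/4), so T ∝ (1−A)^(1/4) / √d.
T₁ = [1360×0.36/(4×5.67×10⁻⁸×2.94²)]^(1/4) = 125.71 K.
T₂ = [1360×0.21/(4×5.67×10⁻⁸×6.03²)]^(1/4) = 76.71 K.

ΔT ≈ 49.0 K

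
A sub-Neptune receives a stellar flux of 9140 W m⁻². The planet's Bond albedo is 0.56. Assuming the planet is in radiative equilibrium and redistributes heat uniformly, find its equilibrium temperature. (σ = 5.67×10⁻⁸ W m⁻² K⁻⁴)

T_eq ≈ 365 K

Energy balance: absorbed = emitted ⇒ πR²·S(1−A) = 4πR²·σT_eq⁴, so T_eq⁴ = S(1−A)/(4σ).
T_eq = [9140 × 0.44 / (4 × 5.67×10⁻⁸)]^(1/4) = (1.77×10¹⁰)^(1/4) = 365 K.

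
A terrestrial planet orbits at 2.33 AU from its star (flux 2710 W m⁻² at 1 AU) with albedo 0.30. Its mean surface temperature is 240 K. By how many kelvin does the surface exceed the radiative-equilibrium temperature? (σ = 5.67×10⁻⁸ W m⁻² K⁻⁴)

S = 2710/2.33² = 499.2 W m⁻².
T_eq = [S(1−A)/(4σ)]^(1/4) = [499.2×0.70/(4×5.67×10⁻⁸)]^(1/4) = 198.1 K.
ΔT = T_surf − T_eq = 240 − 198.1.

ΔT ≈ 41.9 K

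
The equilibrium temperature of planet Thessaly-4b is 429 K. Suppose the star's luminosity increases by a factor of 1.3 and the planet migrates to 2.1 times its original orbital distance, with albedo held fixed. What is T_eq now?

T_eq ≈ 316 K

T_eq ∝ L^(1/4) · d^(−1/2).
T′ = 429 × 1.3^(1/4) / 2.1^(1/2) = 316 K.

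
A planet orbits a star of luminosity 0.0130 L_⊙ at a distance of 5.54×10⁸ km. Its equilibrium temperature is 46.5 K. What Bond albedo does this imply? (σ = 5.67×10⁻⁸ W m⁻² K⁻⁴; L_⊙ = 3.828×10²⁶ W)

d = 5.54×10⁸ km = 5.54×10¹¹ m.
L = 0.0130 × 3.828×10²⁶ = 4.98×10²⁴ W.
Flux: S = L/(4πd²) = 4.98×10²⁴/(4π×(5.54×10¹¹)²) = 1.29 W m⁻².
From T_eq⁴ = S(1−A)/(4σ): 1−A = 4σT_eq⁴/S.
1−A = 4 × 5.67×10⁻⁸ × (46.5)⁴ / 1.29 = 0.822.

A ≈ 0.18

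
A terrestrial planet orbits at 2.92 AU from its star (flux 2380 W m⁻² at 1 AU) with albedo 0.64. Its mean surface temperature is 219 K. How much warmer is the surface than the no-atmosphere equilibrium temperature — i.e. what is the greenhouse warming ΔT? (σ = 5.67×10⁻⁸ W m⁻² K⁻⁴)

S = 2380/2.92² = 279.1 W m⁻².
T_eq = [S(1−A)/(4σ)]^(1/4) = [279.1×0.36/(4×5.67×10⁻⁸)]^(1/4) = 145.1 K.
ΔT = T_surf − T_eq = 219 − 145.1.

ΔT ≈ 73.9 K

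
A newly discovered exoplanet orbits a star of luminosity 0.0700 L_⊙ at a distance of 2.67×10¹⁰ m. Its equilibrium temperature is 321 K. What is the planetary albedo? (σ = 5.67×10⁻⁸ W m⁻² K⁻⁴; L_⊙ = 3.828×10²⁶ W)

A ≈ 0.19

L = 0.0700 × 3.828×10²⁶ = 2.68×10²⁵ W.
Flux: S = L/(4πd²) = 2.68×10²⁵/(4π×(2.67×10¹⁰)²) = 2990 W m⁻².
From T_eq⁴ = S(1−A)/(4σ): 1−A = 4σT_eq⁴/S.
1−A = 4 × 5.67×10⁻⁸ × (321)⁴ / 2990 = 0.805.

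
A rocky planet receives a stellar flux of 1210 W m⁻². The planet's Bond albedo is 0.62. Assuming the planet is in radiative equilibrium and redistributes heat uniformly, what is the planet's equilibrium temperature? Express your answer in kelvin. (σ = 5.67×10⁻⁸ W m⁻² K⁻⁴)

T_eq ≈ 212 K

Energy balance: absorbed = emitted ⇒ πR²·S(1−A) = 4πR²·σT_eq⁴, so T_eq⁴ = S(1−A)/(4σ).
T_eq = [1210 × 0.38 / (4 × 5.67×10⁻⁸)]^(1/4) = (2.03×10⁹)^(1/4) = 212 K.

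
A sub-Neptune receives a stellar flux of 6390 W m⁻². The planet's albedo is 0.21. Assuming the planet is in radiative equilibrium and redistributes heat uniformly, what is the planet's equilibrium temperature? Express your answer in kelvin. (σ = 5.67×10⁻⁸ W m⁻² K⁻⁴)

Energy balance: absorbed = emitted ⇒ πR²·S(1−A) = 4πR²·σT_eq⁴, so T_eq⁴ = S(1−A)/(4σ).
T_eq = [6390 × 0.79 / (4 × 5.67×10⁻⁸)]^(1/4) = (2.23×10¹⁰)^(1/4) = 386 K.

T_eq ≈ 386 K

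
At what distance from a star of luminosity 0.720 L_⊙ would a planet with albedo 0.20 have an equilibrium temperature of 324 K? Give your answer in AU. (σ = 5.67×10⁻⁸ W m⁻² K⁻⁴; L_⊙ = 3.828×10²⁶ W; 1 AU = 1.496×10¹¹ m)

L = 0.720 × 3.828×10²⁶ = 2.76×10²⁶ W.
From T_eq⁴ = L(1−A)/(16πσd²): d = √[L(1−A)/(16πσT_eq⁴)].
d = √[2.76×10²⁶ × 0.80 / (16π × 5.67×10⁻⁸ × (324)⁴)] = 8.38×10¹⁰ m = 0.560 AU.

d ≈ 0.560 AU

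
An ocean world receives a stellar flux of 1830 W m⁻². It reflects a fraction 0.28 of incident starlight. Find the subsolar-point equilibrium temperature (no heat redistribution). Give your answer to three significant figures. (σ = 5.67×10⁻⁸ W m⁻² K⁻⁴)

T_ss ≈ 390 K

At the subsolar point the surface absorbs S(1−A) and emits σT⁴ per unit area — no factor of 4, since only the local patch is in balance.
T = [1830 × 0.72 / 5.67×10⁻⁸]^(1/4) = (2.32×10¹⁰)^(1/4) = 390 K.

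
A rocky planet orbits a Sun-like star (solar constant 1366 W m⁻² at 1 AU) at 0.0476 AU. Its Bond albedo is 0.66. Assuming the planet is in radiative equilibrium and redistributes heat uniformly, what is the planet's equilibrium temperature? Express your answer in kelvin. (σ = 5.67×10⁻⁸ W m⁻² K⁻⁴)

Flux at 0.0476 AU: S = 1366/0.0476² = 6.03×10⁵ W m⁻².
Energy balance: absorbed = emitted ⇒ πR²·S(1−A) = 4πR²·σT_eq⁴, so T_eq⁴ = S(1−A)/(4σ).
T_eq = [6.03×10⁵ × 0.34 / (4 × 5.67×10⁻⁸)]^(1/4) = (9.04×10¹¹)^(1/4) = 975 K.

T_eq ≈ 975 K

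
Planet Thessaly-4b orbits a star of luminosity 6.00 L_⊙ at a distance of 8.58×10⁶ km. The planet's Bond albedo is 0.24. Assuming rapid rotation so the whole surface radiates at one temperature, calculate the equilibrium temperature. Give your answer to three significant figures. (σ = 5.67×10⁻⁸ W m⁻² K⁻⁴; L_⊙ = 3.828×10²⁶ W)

d = 8.58×10⁶ km = 8.58×10⁹ m.
L = 6.00 × 3.828×10²⁶ = 2.30×10²⁷ W.
Flux: S = L/(4πd²) = 2.30×10²⁷/(4π×(8.58×10⁹)²) = 2.48×10⁶ W m⁻².
Energy balance: absorbed = emitted ⇒ πR²·S(1−A) = 4πR²·σT_eq⁴, so T_eq⁴ = S(1−A)/(4σ).
T_eq = [2.48×10⁶ × 0.76 / (4 × 5.67×10⁻⁸)]^(1/4) = (8.32×10¹²)^(1/4) = 1700 K.

T_eq ≈ 1700 K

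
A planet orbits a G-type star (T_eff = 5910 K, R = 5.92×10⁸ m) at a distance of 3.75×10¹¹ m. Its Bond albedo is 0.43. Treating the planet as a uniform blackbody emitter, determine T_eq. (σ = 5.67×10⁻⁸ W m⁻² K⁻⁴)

T_eq ≈ 144 K

L = 4πR_⋆²σT_⋆⁴ = 4π(5.92×10⁸)² × 5.67×10⁻⁸ × (5910)⁴ = 3.05×10²⁶ W.
S = L/(4πd²) = 172 W m⁻².
Energy balance: absorbed = emitted ⇒ πR²·S(1−A) = 4πR²·σT_eq⁴, so T_eq⁴ = S(1−A)/(4σ).
T_eq = [172 × 0.57 / (4 × 5.67×10⁻⁸)]^(1/4) = (4.33×10⁸)^(1/4) = 144 K.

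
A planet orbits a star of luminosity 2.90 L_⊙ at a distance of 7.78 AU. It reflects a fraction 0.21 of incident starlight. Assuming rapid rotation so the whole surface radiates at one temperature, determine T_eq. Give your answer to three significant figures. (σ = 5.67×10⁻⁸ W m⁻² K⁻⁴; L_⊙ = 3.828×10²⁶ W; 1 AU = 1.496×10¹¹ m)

T_eq ≈ 123 K

d = 7.78 AU = 1.16×10¹² m.
L = 2.90 × 3.828×10²⁶ = 1.11×10²⁷ W.
Flux: S = L/(4πd²) = 1.11×10²⁷/(4π×(1.16×10¹²)²) = 65.2 W m⁻².
Energy balance: absorbed = emitted ⇒ πR²·S(1−A) = 4πR²·σT_eq⁴, so T_eq⁴ = S(1−A)/(4σ).
T_eq = [65.2 × 0.79 / (4 × 5.67×10⁻⁸)]^(1/4) = (2.27×10⁸)^(1/4) = 123 K.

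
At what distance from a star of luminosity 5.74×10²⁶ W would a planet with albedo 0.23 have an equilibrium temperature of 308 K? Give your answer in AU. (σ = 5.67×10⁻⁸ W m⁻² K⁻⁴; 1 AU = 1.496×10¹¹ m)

From T_eq⁴ = L(1−A)/(16πσd²): d = √[L(1−A)/(16πσT_eq⁴)].
d = √[5.74×10²⁶ × 0.77 / (16π × 5.67×10⁻⁸ × (308)⁴)] = 1.31×10¹¹ m = 0.877 AU.

d ≈ 0.877 AU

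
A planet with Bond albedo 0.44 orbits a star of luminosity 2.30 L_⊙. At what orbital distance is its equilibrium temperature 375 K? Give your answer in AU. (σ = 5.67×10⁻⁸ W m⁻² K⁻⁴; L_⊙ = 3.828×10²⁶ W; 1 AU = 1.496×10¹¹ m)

L = 2.30 × 3.828×10²⁶ = 8.80×10²⁶ W.
From T_eq⁴ = L(1−A)/(16πσd²): d = √[L(1−A)/(16πσT_eq⁴)].
d = √[8.80×10²⁶ × 0.56 / (16π × 5.67×10⁻⁸ × (375)⁴)] = 9.35×10¹⁰ m = 0.625 AU.

d ≈ 0.625 AU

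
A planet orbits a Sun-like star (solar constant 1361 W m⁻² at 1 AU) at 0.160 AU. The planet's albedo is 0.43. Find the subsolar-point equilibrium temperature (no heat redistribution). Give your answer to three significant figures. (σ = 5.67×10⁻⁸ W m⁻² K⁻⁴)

Flux at 0.160 AU: S = 1361/0.160² = 5.32×10⁴ W m⁻².
At the subsolar point the surface absorbs S(1−A) and emits σT⁴ per unit area — no factor of 4, since only the local patch is in balance.
T = [5.32×10⁴ × 0.57 / 5.67×10⁻⁸]^(1/4) = (5.34×10¹¹)^(1/4) = 855 K.

T_ss ≈ 855 K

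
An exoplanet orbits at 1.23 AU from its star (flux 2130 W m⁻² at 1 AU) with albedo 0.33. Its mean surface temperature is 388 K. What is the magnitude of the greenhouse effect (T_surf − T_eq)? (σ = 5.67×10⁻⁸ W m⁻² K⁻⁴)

S = 2130/1.23² = 1408 W m⁻².
T_eq = [S(1−A)/(4σ)]^(1/4) = [1408×0.67/(4×5.67×10⁻⁸)]^(1/4) = 254.0 K.
ΔT = T_surf − T_eq = 388 − 254.0.

ΔT ≈ 134.0 K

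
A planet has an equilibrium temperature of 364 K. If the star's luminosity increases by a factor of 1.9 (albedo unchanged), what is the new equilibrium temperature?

T_eq ≈ 427 K

T_eq ∝ L^(1/4) · d^(−1/2).
T′ = 364 × 1.9^(1/4) = 427 K.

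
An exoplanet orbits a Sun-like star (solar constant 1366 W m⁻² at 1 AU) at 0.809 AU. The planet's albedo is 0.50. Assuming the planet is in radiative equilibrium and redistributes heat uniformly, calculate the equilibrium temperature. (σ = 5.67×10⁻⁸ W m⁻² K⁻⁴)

T_eq ≈ 260 K

Flux at 0.809 AU: S = 1366/0.809² = 2090 W m⁻².
Energy balance: absorbed = emitted ⇒ πR²·S(1−A) = 4πR²·σT_eq⁴, so T_eq⁴ = S(1−A)/(4σ).
T_eq = [2090 × 0.50 / (4 × 5.67×10⁻⁸)]^(1/4) = (4.60×10⁹)^(1/4) = 260 K.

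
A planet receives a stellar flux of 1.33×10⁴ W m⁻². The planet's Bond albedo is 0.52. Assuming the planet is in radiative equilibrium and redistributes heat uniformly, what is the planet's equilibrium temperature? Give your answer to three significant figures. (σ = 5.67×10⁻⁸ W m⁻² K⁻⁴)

T_eq ≈ 410 K

Energy balance: absorbed = emitted ⇒ πR²·S(1−A) = 4πR²·σT_eq⁴, so T_eq⁴ = S(1−A)/(4σ).
T_eq = [1.33×10⁴ × 0.48 / (4 × 5.67×10⁻⁸)]^(1/4) = (2.81×10¹⁰)^(1/4) = 410 K.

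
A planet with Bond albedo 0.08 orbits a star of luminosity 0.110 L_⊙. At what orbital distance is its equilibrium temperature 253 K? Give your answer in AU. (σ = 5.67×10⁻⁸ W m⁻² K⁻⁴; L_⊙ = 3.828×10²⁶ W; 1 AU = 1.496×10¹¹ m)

L = 0.110 × 3.828×10²⁶ = 4.21×10²⁵ W.
From T_eq⁴ = L(1−A)/(16πσd²): d = √[L(1−A)/(16πσT_eq⁴)].
d = √[4.21×10²⁵ × 0.92 / (16π × 5.67×10⁻⁸ × (253)⁴)] = 5.76×10¹⁰ m = 0.385 AU.

d ≈ 0.385 AU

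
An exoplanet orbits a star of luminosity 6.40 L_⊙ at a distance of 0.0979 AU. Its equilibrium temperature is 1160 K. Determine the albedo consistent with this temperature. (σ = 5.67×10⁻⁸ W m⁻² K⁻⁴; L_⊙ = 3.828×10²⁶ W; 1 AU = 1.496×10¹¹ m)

A ≈ 0.55

d = 0.0979 AU = 1.46×10¹⁰ m.
L = 6.40 × 3.828×10²⁶ = 2.45×10²⁷ W.
Flux: S = L/(4πd²) = 2.45×10²⁷/(4π×(1.46×10¹⁰)²) = 9.09×10⁵ W m⁻².
From T_eq⁴ = S(1−A)/(4σ): 1−A = 4σT_eq⁴/S.
1−A = 4 × 5.67×10⁻⁸ × (1160)⁴ / 9.09×10⁵ = 0.452.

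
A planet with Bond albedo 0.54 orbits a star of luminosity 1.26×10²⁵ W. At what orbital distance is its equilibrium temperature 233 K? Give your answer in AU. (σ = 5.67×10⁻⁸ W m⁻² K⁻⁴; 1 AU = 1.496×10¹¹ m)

From T_eq⁴ = L(1−A)/(16πσd²): d = √[L(1−A)/(16πσT_eq⁴)].
d = √[1.26×10²⁵ × 0.46 / (16π × 5.67×10⁻⁸ × (233)⁴)] = 2.63×10¹⁰ m = 0.176 AU.

d ≈ 0.176 AU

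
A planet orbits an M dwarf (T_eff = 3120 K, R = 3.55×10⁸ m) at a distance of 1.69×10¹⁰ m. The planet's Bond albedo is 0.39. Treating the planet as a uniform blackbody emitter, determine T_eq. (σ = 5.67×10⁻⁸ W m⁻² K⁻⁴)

T_eq ≈ 283 K

L = 4πR_⋆²σT_⋆⁴ = 4π(3.55×10⁸)² × 5.67×10⁻⁸ × (3120)⁴ = 8.51×10²⁴ W.
S = L/(4πd²) = 2370 W m⁻².
Energy balance: absorbed = emitted ⇒ πR²·S(1−A) = 4πR²·σT_eq⁴, so T_eq⁴ = S(1−A)/(4σ).
T_eq = [2370 × 0.61 / (4 × 5.67×10⁻⁸)]^(1/4) = (6.38×10⁹)^(1/4) = 283 K.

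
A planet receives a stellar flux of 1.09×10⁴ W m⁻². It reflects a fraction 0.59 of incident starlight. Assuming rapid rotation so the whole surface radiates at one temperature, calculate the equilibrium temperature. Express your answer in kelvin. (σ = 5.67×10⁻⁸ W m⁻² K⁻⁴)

Energy balance: absorbed = emitted ⇒ πR²·S(1−A) = 4πR²·σT_eq⁴, so T_eq⁴ = S(1−A)/(4σ).
T_eq = [1.09×10⁴ × 0.41 / (4 × 5.67×10⁻⁸)]^(1/4) = (1.97×10¹⁰)^(1/4) = 375 K.

T_eq ≈ 375 K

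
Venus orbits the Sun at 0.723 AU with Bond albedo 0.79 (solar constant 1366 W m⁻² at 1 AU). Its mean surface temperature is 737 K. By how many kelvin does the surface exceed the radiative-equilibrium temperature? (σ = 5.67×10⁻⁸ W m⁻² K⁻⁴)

ΔT ≈ 515.2 K

S = 1366/0.723² = 2613 W m⁻².
T_eq = [S(1−A)/(4σ)]^(1/4) = [2613×0.21/(4×5.67×10⁻⁸)]^(1/4) = 221.8 K.
ΔT = T_surf − T_eq = 737 − 221.8.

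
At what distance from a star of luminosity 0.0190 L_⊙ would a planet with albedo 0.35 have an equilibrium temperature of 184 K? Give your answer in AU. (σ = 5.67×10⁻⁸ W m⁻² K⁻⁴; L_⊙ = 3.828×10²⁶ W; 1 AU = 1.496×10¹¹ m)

L = 0.0190 × 3.828×10²⁶ = 7.27×10²⁴ W.
From T_eq⁴ = L(1−A)/(16πσd²): d = √[L(1−A)/(16πσT_eq⁴)].
d = √[7.27×10²⁴ × 0.65 / (16π × 5.67×10⁻⁸ × (184)⁴)] = 3.80×10¹⁰ m = 0.254 AU.

d ≈ 0.254 AU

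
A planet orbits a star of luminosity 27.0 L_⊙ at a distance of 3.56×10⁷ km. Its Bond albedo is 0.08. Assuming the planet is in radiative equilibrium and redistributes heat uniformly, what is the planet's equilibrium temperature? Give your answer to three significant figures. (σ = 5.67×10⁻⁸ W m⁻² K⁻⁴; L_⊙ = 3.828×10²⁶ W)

d = 3.56×10⁷ km = 3.56×10¹⁰ m.
L = 27.0 × 3.828×10²⁶ = 1.03×10²⁸ W.
Flux: S = L/(4πd²) = 1.03×10²⁸/(4π×(3.56×10¹⁰)²) = 6.49×10⁵ W m⁻².
Energy balance: absorbed = emitted ⇒ πR²·S(1−A) = 4πR²·σT_eq⁴, so T_eq⁴ = S(1−A)/(4σ).
T_eq = [6.49×10⁵ × 0.92 / (4 × 5.67×10⁻⁸)]^(1/4) = (2.63×10¹²)^(1/4) = 1270 K.

T_eq ≈ 1270 K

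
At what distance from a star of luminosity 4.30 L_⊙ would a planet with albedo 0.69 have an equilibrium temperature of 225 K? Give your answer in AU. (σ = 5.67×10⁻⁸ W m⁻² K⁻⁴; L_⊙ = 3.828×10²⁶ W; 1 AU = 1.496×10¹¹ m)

L = 4.30 × 3.828×10²⁶ = 1.65×10²⁷ W.
From T_eq⁴ = L(1−A)/(16πσd²): d = √[L(1−A)/(16πσT_eq⁴)].
d = √[1.65×10²⁷ × 0.31 / (16π × 5.67×10⁻⁸ × (225)⁴)] = 2.64×10¹¹ m = 1.77 AU.

d ≈ 1.77 AU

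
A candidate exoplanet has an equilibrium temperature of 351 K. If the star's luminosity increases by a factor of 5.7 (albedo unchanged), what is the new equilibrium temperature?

T_eq ∝ L^(1/4) · d^(−1/2).
T′ = 351 × 5.7^(1/4) = 542 K.

T_eq ≈ 542 K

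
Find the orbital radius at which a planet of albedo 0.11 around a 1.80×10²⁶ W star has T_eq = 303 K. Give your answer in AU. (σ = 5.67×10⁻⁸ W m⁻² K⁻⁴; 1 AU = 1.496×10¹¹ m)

d ≈ 0.546 AU

From T_eq⁴ = L(1−A)/(16πσd²): d = √[L(1−A)/(16πσT_eq⁴)].
d = √[1.80×10²⁶ × 0.89 / (16π × 5.67×10⁻⁸ × (303)⁴)] = 8.17×10¹⁰ m = 0.546 AU.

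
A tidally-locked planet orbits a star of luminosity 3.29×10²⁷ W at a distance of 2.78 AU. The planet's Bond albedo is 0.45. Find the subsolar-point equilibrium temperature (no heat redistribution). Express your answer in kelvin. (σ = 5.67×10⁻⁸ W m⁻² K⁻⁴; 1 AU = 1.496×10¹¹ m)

T_ss ≈ 348 K

d = 2.78 AU = 4.16×10¹¹ m.
Flux: S = L/(4πd²) = 3.29×10²⁷/(4π×(4.16×10¹¹)²) = 1510 W m⁻².
At the subsolar point the surface absorbs S(1−A) and emits σT⁴ per unit area — no factor of 4, since only the local patch is in balance.
T = [1510 × 0.55 / 5.67×10⁻⁸]^(1/4) = (1.47×10¹⁰)^(1/4) = 348 K.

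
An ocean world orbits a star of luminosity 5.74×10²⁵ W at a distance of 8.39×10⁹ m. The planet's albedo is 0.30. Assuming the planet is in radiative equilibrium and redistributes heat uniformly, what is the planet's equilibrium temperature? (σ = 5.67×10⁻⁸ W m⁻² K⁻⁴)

Flux: S = L/(4πd²) = 5.74×10²⁵/(4π×(8.39×10⁹)²) = 6.49×10⁴ W m⁻².
Energy balance: absorbed = emitted ⇒ πR²·S(1−A) = 4πR²·σT_eq⁴, so T_eq⁴ = S(1−A)/(4σ).
T_eq = [6.49×10⁴ × 0.70 / (4 × 5.67×10⁻⁸)]^(1/4) = (2.00×10¹¹)^(1/4) = 669 K.

T_eq ≈ 669 K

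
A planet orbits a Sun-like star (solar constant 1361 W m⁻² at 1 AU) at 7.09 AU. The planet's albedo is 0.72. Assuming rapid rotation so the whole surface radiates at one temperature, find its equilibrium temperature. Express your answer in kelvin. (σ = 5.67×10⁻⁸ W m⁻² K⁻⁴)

T_eq ≈ 76.0 K

Flux at 7.09 AU: S = 1361/7.09² = 27.1 W m⁻².
Energy balance: absorbed = emitted ⇒ πR²·S(1−A) = 4πR²·σT_eq⁴, so T_eq⁴ = S(1−A)/(4σ).
T_eq = [27.1 × 0.28 / (4 × 5.67×10⁻⁸)]^(1/4) = (3.34×10⁷)^(1/4) = 76.0 K.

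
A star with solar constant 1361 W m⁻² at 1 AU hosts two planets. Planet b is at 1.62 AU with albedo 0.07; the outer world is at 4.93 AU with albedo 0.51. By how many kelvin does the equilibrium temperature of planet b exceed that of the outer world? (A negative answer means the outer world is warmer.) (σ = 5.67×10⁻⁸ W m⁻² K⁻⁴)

T_eq = [S₀(1−A)/(4σd²)]^(1/4), so T ∝ (1−A)^(1/4) / √d.
T₁ = [1361×0.93/(4×5.67×10⁻⁸×1.62²)]^(1/4) = 214.74 K.
T₂ = [1361×0.49/(4×5.67×10⁻⁸×4.93²)]^(1/4) = 104.88 K.

ΔT ≈ 109.9 K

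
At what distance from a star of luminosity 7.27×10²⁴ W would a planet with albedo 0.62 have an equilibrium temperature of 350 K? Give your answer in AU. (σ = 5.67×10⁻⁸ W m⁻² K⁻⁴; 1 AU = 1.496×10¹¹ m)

From T_eq⁴ = L(1−A)/(16πσd²): d = √[L(1−A)/(16πσT_eq⁴)].
d = √[7.27×10²⁴ × 0.38 / (16π × 5.67×10⁻⁸ × (350)⁴)] = 8.04×10⁹ m = 0.0537 AU.

d ≈ 0.0537 AU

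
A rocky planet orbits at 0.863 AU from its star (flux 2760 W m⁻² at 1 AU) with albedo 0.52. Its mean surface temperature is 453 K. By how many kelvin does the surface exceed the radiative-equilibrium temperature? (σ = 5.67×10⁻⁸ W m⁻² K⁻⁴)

S = 2760/0.863² = 3706 W m⁻².
T_eq = [S(1−A)/(4σ)]^(1/4) = [3706×0.48/(4×5.67×10⁻⁸)]^(1/4) = 297.6 K.
ΔT = T_surf − T_eq = 453 − 297.6.

ΔT ≈ 155.4 K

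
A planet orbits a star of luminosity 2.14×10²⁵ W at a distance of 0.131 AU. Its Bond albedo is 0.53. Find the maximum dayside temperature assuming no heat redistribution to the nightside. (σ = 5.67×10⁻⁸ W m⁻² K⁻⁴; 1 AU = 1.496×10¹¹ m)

T_ss ≈ 438 K

d = 0.131 AU = 1.96×10¹⁰ m.
Flux: S = L/(4πd²) = 2.14×10²⁵/(4π×(1.96×10¹⁰)²) = 4430 W m⁻².
With no redistribution each surface element balances locally: S(1−A) = σT⁴.
T = [4430 × 0.47 / 5.67×10⁻⁸]^(1/4) = (3.68×10¹⁰)^(1/4) = 438 K.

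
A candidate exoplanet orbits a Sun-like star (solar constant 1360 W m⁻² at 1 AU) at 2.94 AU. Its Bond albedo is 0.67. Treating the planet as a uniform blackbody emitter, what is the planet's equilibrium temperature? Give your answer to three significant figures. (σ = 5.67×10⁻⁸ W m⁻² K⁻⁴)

T_eq ≈ 123 K

Flux at 2.94 AU: S = 1360/2.94² = 157 W m⁻².
Energy balance: absorbed = emitted ⇒ πR²·S(1−A) = 4πR²·σT_eq⁴, so T_eq⁴ = S(1−A)/(4σ).
T_eq = [157 × 0.33 / (4 × 5.67×10⁻⁸)]^(1/4) = (2.29×10⁸)^(1/4) = 123 K.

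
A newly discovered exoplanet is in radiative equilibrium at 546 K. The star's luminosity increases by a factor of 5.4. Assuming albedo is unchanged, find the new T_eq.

T_eq ∝ L^(1/4) · d^(−1/2).
T′ = 546 × 5.4^(1/4) = 832 K.

T_eq ≈ 832 K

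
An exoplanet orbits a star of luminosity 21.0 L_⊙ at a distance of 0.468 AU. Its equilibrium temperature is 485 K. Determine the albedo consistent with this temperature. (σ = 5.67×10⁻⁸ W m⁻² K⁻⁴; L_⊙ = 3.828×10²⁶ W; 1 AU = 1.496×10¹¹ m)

A ≈ 0.90

d = 0.468 AU = 7.00×10¹⁰ m.
L = 21.0 × 3.828×10²⁶ = 8.04×10²⁷ W.
Flux: S = L/(4πd²) = 8.04×10²⁷/(4π×(7.00×10¹⁰)²) = 1.31×10⁵ W m⁻².
From T_eq⁴ = S(1−A)/(4σ): 1−A = 4σT_eq⁴/S.
1−A = 4 × 5.67×10⁻⁸ × (485)⁴ / 1.31×10⁵ = 0.096.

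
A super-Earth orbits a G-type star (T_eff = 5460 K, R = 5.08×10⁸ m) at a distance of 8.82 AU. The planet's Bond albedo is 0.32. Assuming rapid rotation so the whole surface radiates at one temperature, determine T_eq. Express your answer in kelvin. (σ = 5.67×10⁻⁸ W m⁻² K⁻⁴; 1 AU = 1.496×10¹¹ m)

T_eq ≈ 68.8 K

d = 8.82 AU = 1.32×10¹² m.
L = 4πR_⋆²σT_⋆⁴ = 4π(5.08×10⁸)² × 5.67×10⁻⁸ × (5460)⁴ = 1.63×10²⁶ W.
S = L/(4πd²) = 7.47 W m⁻².
Energy balance: absorbed = emitted ⇒ πR²·S(1−A) = 4πR²·σT_eq⁴, so T_eq⁴ = S(1−A)/(4σ).
T_eq = [7.47 × 0.68 / (4 × 5.67×10⁻⁸)]^(1/4) = (2.24×10⁷)^(1/4) = 68.8 K.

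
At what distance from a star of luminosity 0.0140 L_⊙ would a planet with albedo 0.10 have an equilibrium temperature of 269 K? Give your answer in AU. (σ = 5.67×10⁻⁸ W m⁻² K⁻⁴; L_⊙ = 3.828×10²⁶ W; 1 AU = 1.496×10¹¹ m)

L = 0.0140 × 3.828×10²⁶ = 5.36×10²⁴ W.
From T_eq⁴ = L(1−A)/(16πσd²): d = √[L(1−A)/(16πσT_eq⁴)].
d = √[5.36×10²⁴ × 0.90 / (16π × 5.67×10⁻⁸ × (269)⁴)] = 1.80×10¹⁰ m = 0.120 AU.

d ≈ 0.120 AU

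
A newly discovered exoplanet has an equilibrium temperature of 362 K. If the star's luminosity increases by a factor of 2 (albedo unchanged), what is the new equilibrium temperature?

T_eq ∝ L^(1/4) · d^(−1/2).
T′ = 362 × 2^(1/4) = 430 K.

T_eq ≈ 430 K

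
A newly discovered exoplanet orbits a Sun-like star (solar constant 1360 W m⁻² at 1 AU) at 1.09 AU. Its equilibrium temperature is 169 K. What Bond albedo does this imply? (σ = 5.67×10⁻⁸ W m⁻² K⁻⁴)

A ≈ 0.84

Flux at 1.09 AU: S = 1360/1.09² = 1140 W m⁻².
From T_eq⁴ = S(1−A)/(4σ): 1−A = 4σT_eq⁴/S.
1−A = 4 × 5.67×10⁻⁸ × (169)⁴ / 1140 = 0.162.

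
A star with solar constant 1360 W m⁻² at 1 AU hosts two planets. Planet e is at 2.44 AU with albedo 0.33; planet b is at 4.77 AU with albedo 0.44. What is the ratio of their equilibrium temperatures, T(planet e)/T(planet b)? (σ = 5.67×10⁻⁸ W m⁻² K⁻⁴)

T₁/T₂ ≈ 1.462

T_eq = [S₀(1−A)/(4σd²)]^(1/4), so T ∝ (1−A)^(1/4) / √d.
T₁ = [1360×0.67/(4×5.67×10⁻⁸×2.44²)]^(1/4) = 161.18 K.
T₂ = [1360×0.56/(4×5.67×10⁻⁸×4.77²)]^(1/4) = 110.22 K.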